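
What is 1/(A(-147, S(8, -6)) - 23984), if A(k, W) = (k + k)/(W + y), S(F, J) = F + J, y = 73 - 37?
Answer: -19/455843 ≈ -4.1681e-5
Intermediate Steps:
y = 36
A(k, W) = 2*k/(36 + W) (A(k, W) = (k + k)/(W + 36) = (2*k)/(36 + W) = 2*k/(36 + W))
1/(A(-147, S(8, -6)) - 23984) = 1/(2*(-147)/(36 + (8 - 6)) - 23984) = 1/(2*(-147)/(36 + 2) - 23984) = 1/(2*(-147)/38 - 23984) = 1/(2*(-147)*(1/38) - 23984) = 1/(-147/19 - 23984) = 1/(-455843/19) = -19/455843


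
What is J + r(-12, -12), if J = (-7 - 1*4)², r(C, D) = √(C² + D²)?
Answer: 121 + 12*√2 ≈ 137.97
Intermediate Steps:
J = 121 (J = (-7 - 4)² = (-11)² = 121)
J + r(-12, -12) = 121 + √((-12)² + (-12)²) = 121 + √(144 + 144) = 121 + √288 = 121 + 12*√2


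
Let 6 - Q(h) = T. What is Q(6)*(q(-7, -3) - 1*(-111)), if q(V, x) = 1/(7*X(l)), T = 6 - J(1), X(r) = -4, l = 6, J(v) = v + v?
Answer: 3107/14 ≈ 221.93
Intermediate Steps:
J(v) = 2*v
T = 4 (T = 6 - 2 = 4)
q(V, x) = -1/28 (q(V, x) = 1/(7*(-4)) = (⅐)*(-¼) = -1/28)
Q(h) = 2 (Q(h) = 6 - 1*4 = 6 - 4 = 2)
Q(6)*(q(-7, -3) - 1*(-111)) = 2*(-1/28 - 1*(-111)) = 2*(-1/28 + 111) = 2*(3107/28) = 3107/14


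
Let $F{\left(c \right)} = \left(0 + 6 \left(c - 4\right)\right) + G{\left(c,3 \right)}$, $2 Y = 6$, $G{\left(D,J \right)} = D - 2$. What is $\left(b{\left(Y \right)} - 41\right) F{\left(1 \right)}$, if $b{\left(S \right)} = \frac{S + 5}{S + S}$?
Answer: $\frac{2261}{3} \approx 753.67$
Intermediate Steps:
$G{\left(D,J \right)} = -2 + D$ ($G{\left(D,J \right)} = D - 2 = -2 + D$)
$Y = 3$ ($Y = \frac{1}{2} \cdot 6 = 3$)
$b{\left(S \right)} = \frac{5 + S}{2 S}$
$F{\left(c \right)} = -26 + 7 c$ ($F{\left(c \right)} = \left(0 + 6 \left(c - 4\right)\right) + \left(-2 + c\right) = \left(0 + 6 \left(-4 + c\right)\right) + \left(-2 + c\right) = \left(0 + \left(-24 + 6 c\right)\right) + \left(-2 + c\right) = \left(-24 + 6 c\right) + \left(-2 + c\right) = -26 + 7 c$)
$\left(b{\left(Y \right)} - 41\right) F{\left(1 \right)} = \left(\frac{5 + 3}{2 \cdot 3} - 41\right) \left(-26 + 7 \cdot 1\right) = \left(\frac{1}{2} \cdot \frac{1}{3} \cdot 8 - 41\right) \left(-26 + 7\right) = \left(\frac{4}{3} - 41\right) \left(-19\right) = \left(- \frac{119}{3}\right) \left(-19\right) = \frac{2261}{3}$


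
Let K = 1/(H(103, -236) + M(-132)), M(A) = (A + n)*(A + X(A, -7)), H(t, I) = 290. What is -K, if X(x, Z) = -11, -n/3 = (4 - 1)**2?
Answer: -1/23027 ≈ -4.3427e-5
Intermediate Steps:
n = -27 (n = -3*(4 - 1)**2 = -3*3**2 = -3*9 = -27)
M(A) = (-27 + A)*(-11 + A) (M(A) = (A - 27)*(A - 11) = (-27 + A)*(-11 + A))
K = 1/23027 (K = 1/(290 + (297 + (-132)**2 - 38*(-132))) = 1/(290 + (297 + 17424 + 5016)) = 1/(290 + 22737) = 1/23027 ≈ 4.3427e-5)
-K = -1*1/23027 = -1/23027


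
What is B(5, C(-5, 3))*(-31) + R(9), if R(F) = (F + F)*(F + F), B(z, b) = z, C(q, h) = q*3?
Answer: 169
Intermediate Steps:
C(q, h) = 3*q
R(F) = 4*F² (R(F) = (2*F)*(2*F) = 4*F²)
B(5, C(-5, 3))*(-31) + R(9) = 5*(-31) + 4*9² = -155 + 4*81 = -155 + 324 = 169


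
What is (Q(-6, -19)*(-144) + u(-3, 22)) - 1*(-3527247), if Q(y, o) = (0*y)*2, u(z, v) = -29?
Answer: 3527218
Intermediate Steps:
Q(y, o) = 0 (Q(y, o) = 0*2 = 0)
(Q(-6, -19)*(-144) + u(-3, 22)) - 1*(-3527247) = (0*(-144) - 29) - 1*(-3527247) = (0 - 29) + 3527247 = -29 + 3527247 = 3527218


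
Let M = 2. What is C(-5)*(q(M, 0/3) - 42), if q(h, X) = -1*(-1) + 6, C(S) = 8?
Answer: -280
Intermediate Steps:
q(h, X) = 7 (q(h, X) = 1 + 6 = 7)
C(-5)*(q(M, 0/3) - 42) = 8*(7 - 42) = 8*(-35) = -280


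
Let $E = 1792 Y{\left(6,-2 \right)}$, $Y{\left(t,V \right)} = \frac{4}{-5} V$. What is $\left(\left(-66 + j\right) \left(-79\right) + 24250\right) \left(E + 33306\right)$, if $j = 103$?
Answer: $\frac{3857329182}{5} \approx 7.7147 \cdot 10^{8}$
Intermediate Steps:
$Y{\left(t,V \right)} = - \frac{4 V}{5}$ ($Y{\left(t,V \right)} = 4 \left(- \frac{1}{5}\right) V = - \frac{4 V}{5}$)
$E = \frac{14336}{5}$ ($E = 1792 \left(\left(- \frac{4}{5}\right) \left(-2\right)\right) = 1792 \cdot \frac{8}{5} = \frac{14336}{5} \approx 2867.2$)
$\left(\left(-66 + j\right) \left(-79\right) + 24250\right) \left(E + 33306\right) = \left(\left(-66 + 103\right) \left(-79\right) + 24250\right) \left(\frac{14336}{5} + 33306\right) = \left(37 \left(-79\right) + 24250\right) \frac{180866}{5} = \left(-2923 + 24250\right) \frac{180866}{5} = 21327 \cdot \frac{180866}{5} = \frac{3857329182}{5}$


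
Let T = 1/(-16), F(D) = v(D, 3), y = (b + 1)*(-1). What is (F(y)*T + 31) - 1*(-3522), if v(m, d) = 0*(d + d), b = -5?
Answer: 3553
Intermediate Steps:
v(m, d) = 0 (v(m, d) = 0*(2*d) = 0)
y = 4 (y = (-5 + 1)*(-1) = -4*(-1) = 4)
F(D) = 0
T = -1/16 ≈ -0.062500
(F(y)*T + 31) - 1*(-3522) = (0*(-1/16) + 31) - 1*(-3522) = (0 + 31) + 3522 = 31 + 3522 = 3553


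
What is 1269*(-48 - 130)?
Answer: -225882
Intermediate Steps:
1269*(-48 - 130) = 1269*(-178) = -225882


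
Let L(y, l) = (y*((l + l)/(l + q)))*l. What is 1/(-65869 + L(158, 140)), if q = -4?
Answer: -17/345573 ≈ -4.9194e-5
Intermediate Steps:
L(y, l) = 2*y*l²/(-4 + l) (L(y, l) = (y*((l + l)/(l - 4)))*l = (y*((2*l)/(-4 + l)))*l = (y*(2*l/(-4 + l)))*l = (2*l*y/(-4 + l))*l = 2*y*l²/(-4 + l))
1/(-65869 + L(158, 140)) = 1/(-65869 + 2*158*140²/(-4 + 140)) = 1/(-65869 + 2*158*19600/136) = 1/(-65869 + 2*158*19600*(1/136)) = 1/(-65869 + 774200/17) = 1/(-345573/17) = -17/345573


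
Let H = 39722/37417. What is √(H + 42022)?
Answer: 24*√102141712357/37417 ≈ 205.00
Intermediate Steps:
H = 39722/37417 (H = 39722*(1/37417) = 39722/37417 ≈ 1.0616)
√(H + 42022) = √(39722/37417 + 42022) = √(1572376896/37417) = 24*√102141712357/37417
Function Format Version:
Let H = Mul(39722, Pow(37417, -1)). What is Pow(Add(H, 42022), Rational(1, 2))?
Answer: Mul(Rational(24, 37417), Pow(102141712357, Rational(1, 2))) ≈ 205.00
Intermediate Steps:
H = Rational(39722, 37417) (H = Mul(39722, Rational(1, 37417)) = Rational(39722, 37417) ≈ 1.0616)
Pow(Add(H, 42022), Rational(1, 2)) = Pow(Add(Rational(39722, 37417), 42022), Rational(1, 2)) = Pow(Rational(1572376896, 37417), Rational(1, 2)) = Mul(Rational(24, 37417), Pow(102141712357, Rational(1, 2)))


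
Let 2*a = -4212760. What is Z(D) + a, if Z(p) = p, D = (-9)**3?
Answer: -2107109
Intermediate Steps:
D = -729
a = -2106380 (a = (1/2)*(-4212760) = -2106380)
Z(D) + a = -729 - 2106380 = -2107109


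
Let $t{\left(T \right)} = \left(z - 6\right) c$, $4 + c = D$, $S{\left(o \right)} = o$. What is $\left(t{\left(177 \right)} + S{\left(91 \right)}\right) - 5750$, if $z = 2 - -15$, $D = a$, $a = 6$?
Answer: $-5637$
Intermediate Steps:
$D = 6$
$c = 2$ ($c = -4 + 6 = 2$)
$z = 17$ ($z = 2 + 15 = 17$)
$t{\left(T \right)} = 22$ ($t{\left(T \right)} = \left(17 - 6\right) 2 = 11 \cdot 2 = 22$)
$\left(t{\left(177 \right)} + S{\left(91 \right)}\right) - 5750 = \left(22 + 91\right) - 5750 = 113 - 5750 = -5637$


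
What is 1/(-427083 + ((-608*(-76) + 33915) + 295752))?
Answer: -1/51208 ≈ -1.9528e-5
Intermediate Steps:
1/(-427083 + ((-608*(-76) + 33915) + 295752)) = 1/(-427083 + ((46208 + 33915) + 295752)) = 1/(-427083 + (80123 + 295752)) = 1/(-427083 + 375875) = 1/(-51208) = -1/51208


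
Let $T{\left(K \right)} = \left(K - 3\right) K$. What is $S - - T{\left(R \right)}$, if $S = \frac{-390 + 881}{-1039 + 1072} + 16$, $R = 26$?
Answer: $\frac{20753}{33} \approx 628.88$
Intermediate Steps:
$T{\left(K \right)} = K \left(-3 + K\right)$ ($T{\left(K \right)} = \left(-3 + K\right) K = K \left(-3 + K\right)$)
$S = \frac{1019}{33}$ ($S = \frac{491}{33} + 16 = \frac{1019}{33} \approx 30.879$)
$S - - T{\left(R \right)} = \frac{1019}{33} - - 26 \left(-3 + 26\right) = \frac{1019}{33} - - 26 \cdot 23 = \frac{1019}{33} - \left(-1\right) 598 = \frac{1019}{33} - -598 = \frac{1019}{33} + 598 = \frac{20753}{33}$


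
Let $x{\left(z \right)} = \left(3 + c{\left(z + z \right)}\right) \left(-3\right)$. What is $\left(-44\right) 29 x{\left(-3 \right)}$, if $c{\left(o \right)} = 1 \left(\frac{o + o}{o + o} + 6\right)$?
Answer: $38280$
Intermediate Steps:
$c{\left(o \right)} = 7$ ($c{\left(o \right)} = 1 \left(\frac{2 o}{2 o} + 6\right) = 1 \left(2 o \frac{1}{2 o} + 6\right) = 1 \left(1 + 6\right) = 1 \cdot 7 = 7$)
$x{\left(z \right)} = -30$ ($x{\left(z \right)} = \left(3 + 7\right) \left(-3\right) = 10 \left(-3\right) = -30$)
$\left(-44\right) 29 x{\left(-3 \right)} = \left(-44\right) 29 \left(-30\right) = \left(-1276\right) \left(-30\right) = 38280$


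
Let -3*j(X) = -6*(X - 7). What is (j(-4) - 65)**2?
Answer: 7569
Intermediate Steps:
j(X) = -14 + 2*X (j(X) = -(-2)*(X - 7) = -(-2)*(-7 + X) = -(42 - 6*X)/3 = -14 + 2*X)
(j(-4) - 65)**2 = ((-14 + 2*(-4)) - 65)**2 = ((-14 - 8) - 65)**2 = (-22 - 65)**2 = (-87)**2 = 7569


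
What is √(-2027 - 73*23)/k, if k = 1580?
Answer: I*√3706/1580 ≈ 0.03853*I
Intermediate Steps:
√(-2027 - 73*23)/k = √(-2027 - 73*23)/1580 = √(-2027 - 1679)*(1/1580) = √(-3706)*(1/1580) = (I*√3706)*(1/1580) = I*√3706/1580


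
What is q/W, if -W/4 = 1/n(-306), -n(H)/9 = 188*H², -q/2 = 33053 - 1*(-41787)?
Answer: -5928529631040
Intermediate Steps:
q = -149680 (q = -2*(33053 - 1*(-41787)) = -2*(33053 + 41787) = -2*74840 = -149680)
n(H) = -1692*H²
W = 1/39608028 (W = -4/((-1692*(-306)²)) = -4/((-1692*93636)) = -4/(-158432112) = -4*(-1/158432112) = 1/39608028 ≈ 2.5247e-8)
q/W = -149680/1/39608028 = -149680*39608028 = -5928529631040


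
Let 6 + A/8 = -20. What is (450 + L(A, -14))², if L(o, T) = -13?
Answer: 190969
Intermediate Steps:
A = -208 (A = -48 + 8*(-20) = -48 - 160 = -208)
(450 + L(A, -14))² = (450 - 13)² = 437² = 190969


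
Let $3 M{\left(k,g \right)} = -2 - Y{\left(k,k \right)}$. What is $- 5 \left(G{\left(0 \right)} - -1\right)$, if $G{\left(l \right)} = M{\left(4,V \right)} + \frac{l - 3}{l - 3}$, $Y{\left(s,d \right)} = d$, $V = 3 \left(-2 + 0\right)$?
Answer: $0$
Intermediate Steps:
$V = -6$ ($V = 3 \left(-2\right) = -6$)
$M{\left(k,g \right)} = - \frac{2}{3} - \frac{k}{3}$ ($M{\left(k,g \right)} = \frac{-2 - k}{3} = - \frac{2}{3} - \frac{k}{3}$)
$G{\left(l \right)} = -1$ ($G{\left(l \right)} = \left(- \frac{2}{3} - \frac{4}{3}\right) + \frac{l - 3}{l - 3} = \left(- \frac{2}{3} - \frac{4}{3}\right) + \frac{-3 + l}{-3 + l} = -2 + 1 = -1$)
$- 5 \left(G{\left(0 \right)} - -1\right) = - 5 \left(-1 - -1\right) = - 5 \left(-1 + \left(-8 + 9\right)\right) = - 5 \left(-1 + 1\right) = \left(-5\right) 0 = 0$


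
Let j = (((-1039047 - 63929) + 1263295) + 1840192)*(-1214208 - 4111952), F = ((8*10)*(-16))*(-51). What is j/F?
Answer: -44396006949/272 ≈ -1.6322e+8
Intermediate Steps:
F = 65280 (F = (80*(-16))*(-51) = -1280*(-51) = 65280)
j = -10655041667760 (j = ((-1102976 + 1263295) + 1840192)*(-5326160) = (160319 + 1840192)*(-5326160) = 2000511*(-5326160) = -10655041667760)
j/F = -10655041667760/65280 = -10655041667760*1/65280 = -44396006949/272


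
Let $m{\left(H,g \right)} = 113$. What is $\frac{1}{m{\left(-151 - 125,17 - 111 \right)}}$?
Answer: $\frac{1}{113} \approx 0.0088496$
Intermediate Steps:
$\frac{1}{m{\left(-151 - 125,17 - 111 \right)}} = \frac{1}{113}$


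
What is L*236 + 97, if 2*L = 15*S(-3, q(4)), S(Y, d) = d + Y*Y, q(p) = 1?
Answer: 17797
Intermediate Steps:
S(Y, d) = d + Y²
L = 75 (L = (15*(1 + (-3)²))/2 = (15*(1 + 9))/2 = (15*10)/2 = (½)*150 = 75)
L*236 + 97 = 75*236 + 97 = 17700 + 97 = 17797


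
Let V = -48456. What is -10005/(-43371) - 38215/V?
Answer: 238025005/233509464 ≈ 1.0193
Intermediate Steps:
-10005/(-43371) - 38215/V = -10005/(-43371) - 38215/(-48456) = -10005*(-1/43371) - 38215*(-1/48456) = 3335/14457 + 38215/48456 = 238025005/233509464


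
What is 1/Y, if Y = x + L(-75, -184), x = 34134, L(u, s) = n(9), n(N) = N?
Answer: 1/34143 ≈ 2.9289e-5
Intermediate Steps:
L(u, s) = 9
Y = 34143 (Y = 34134 + 9 = 34143)
1/Y = 1/34143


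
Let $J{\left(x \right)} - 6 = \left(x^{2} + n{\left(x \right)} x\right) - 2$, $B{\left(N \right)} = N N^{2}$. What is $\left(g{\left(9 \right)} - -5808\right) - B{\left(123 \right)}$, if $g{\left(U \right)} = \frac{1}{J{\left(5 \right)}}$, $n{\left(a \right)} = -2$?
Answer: $- \frac{35246120}{19} \approx -1.8551 \cdot 10^{6}$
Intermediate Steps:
$B{\left(N \right)} = N^{3}$
$J{\left(x \right)} = 4 + x^{2} - 2 x$ ($J{\left(x \right)} = 6 - \left(2 - x^{2} + 2 x\right) = 4 + x^{2} - 2 x$)
$g{\left(U \right)} = \frac{1}{19}$ ($g{\left(U \right)} = \frac{1}{4 + 5^{2} - 10} = \frac{1}{4 + 25 - 10} = \frac{1}{19}$)
$\left(g{\left(9 \right)} - -5808\right) - B{\left(123 \right)} = \left(\frac{1}{19} - -5808\right) - 123^{3} = \left(\frac{1}{19} + 5808\right) - 1860867 = \frac{110353}{19} - 1860867 = - \frac{35246120}{19}$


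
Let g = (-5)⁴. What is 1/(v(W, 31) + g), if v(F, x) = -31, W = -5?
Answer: 1/594 ≈ 0.0016835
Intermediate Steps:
g = 625
1/(v(W, 31) + g) = 1/(-31 + 625) = 1/594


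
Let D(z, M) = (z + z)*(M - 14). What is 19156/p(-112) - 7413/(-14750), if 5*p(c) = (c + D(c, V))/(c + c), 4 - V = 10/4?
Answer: -353166511/44250 ≈ -7981.2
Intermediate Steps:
V = 3/2 (V = 4 - 10/4 = 4 - 1*5/2 = 4 - 5/2 = 3/2 ≈ 1.5000)
D(z, M) = 2*z*(-14 + M) (D(z, M) = (2*z)*(-14 + M) = 2*z*(-14 + M))
p(c) = -12/5 (p(c) = ((c + 2*c*(-14 + 3/2))/(c + c))/5 = ((c + 2*c*(-25/2))/((2*c)))/5 = ((c - 25*c)*(1/(2*c)))/5 = ((-24*c)*(1/(2*c)))/5 = (⅕)*(-12) = -12/5)
19156/p(-112) - 7413/(-14750) = 19156/(-12/5) - 7413/(-14750) = 19156*(-5/12) - 7413*(-1/14750) = -23945/3 + 7413/14750 = -353166511/44250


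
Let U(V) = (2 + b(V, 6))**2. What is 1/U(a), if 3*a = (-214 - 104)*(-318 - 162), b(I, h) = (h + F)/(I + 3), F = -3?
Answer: 287675521/1150769929 ≈ 0.24999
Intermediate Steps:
b(I, h) = (-3 + h)/(3 + I) (b(I, h) = (h - 3)/(I + 3) = (-3 + h)/(3 + I))
a = 50880 (a = ((-214 - 104)*(-318 - 162))/3 = (-318*(-480))/3 = (1/3)*152640 = 50880)
U(V) = (2 + 3/(3 + V))**2 (U(V) = (2 + (-3 + 6)/(3 + V))**2 = (2 + 3/(3 + V))**2)
1/U(a) = 1/((9 + 2*50880)**2/(3 + 50880)**2) = 1/((9 + 101760)**2/50883**2) = 1/((1/2589079689)*101769**2) = 1/((1/2589079689)*10356929361) = 1/(1150769929/287675521) = 287675521/1150769929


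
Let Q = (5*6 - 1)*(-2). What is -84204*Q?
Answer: 4883832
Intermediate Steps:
Q = -58 (Q = (30 - 1)*(-2) = 29*(-2) = -58)
-84204*Q = -84204*(-58) = 4883832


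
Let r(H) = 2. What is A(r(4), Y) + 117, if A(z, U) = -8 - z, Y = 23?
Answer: 107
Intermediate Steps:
A(r(4), Y) + 117 = (-8 - 1*2) + 117 = (-8 - 2) + 117 = -10 + 117 = 107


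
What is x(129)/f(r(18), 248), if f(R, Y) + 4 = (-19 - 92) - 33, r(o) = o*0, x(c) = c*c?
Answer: -16641/148 ≈ -112.44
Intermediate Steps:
x(c) = c**2
r(o) = 0
f(R, Y) = -148 (f(R, Y) = -4 + ((-19 - 92) - 33) = -4 + (-111 - 33) = -4 - 144 = -148)
x(129)/f(r(18), 248) = 129**2/(-148) = 16641*(-1/148) = -16641/148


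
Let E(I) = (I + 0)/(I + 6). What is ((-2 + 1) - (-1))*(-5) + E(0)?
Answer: 0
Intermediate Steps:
E(I) = I/(6 + I)
((-2 + 1) - (-1))*(-5) + E(0) = ((-2 + 1) - (-1))*(-5) + 0/(6 + 0) = (-1 - 1*(-1))*(-5) + 0/6 = (-1 + 1)*(-5) + 0*(⅙) = 0*(-5) + 0 = 0 + 0 = 0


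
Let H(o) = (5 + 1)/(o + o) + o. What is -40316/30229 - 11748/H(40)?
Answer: -14269838228/48457087 ≈ -294.48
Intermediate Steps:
H(o) = o + 3/o (H(o) = 6/((2*o)) + o = 6*(1/(2*o)) + o = 3/o + o = o + 3/o)
-40316/30229 - 11748/H(40) = -40316/30229 - 11748/(40 + 3/40) = -40316/30229 - 11748/1603/40 = -40316/30229 - 11748*40/1603 = -40316/30229 - 469920/1603 = -14269838228/48457087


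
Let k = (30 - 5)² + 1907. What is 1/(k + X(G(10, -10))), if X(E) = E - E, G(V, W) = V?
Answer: 1/2532 ≈ 0.00039494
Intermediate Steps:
k = 2532 (k = 25² + 1907 = 625 + 1907 = 2532)
X(E) = 0
1/(k + X(G(10, -10))) = 1/(2532 + 0) = 1/2532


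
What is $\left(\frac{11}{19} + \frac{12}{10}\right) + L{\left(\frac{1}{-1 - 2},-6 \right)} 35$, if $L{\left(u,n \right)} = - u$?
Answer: $\frac{3832}{285} \approx 13.446$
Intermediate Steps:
$\left(\frac{11}{19} + \frac{12}{10}\right) + L{\left(\frac{1}{-1 - 2},-6 \right)} 35 = \left(\frac{11}{19} + \frac{12}{10}\right) + - \frac{1}{-1 - 2} \cdot 35 = \left(11 \cdot \frac{1}{19} + 12 \cdot \frac{1}{10}\right) + - \frac{1}{-3} \cdot 35 = \left(\frac{11}{19} + \frac{6}{5}\right) + \left(-1\right) \left(- \frac{1}{3}\right) 35 = \frac{169}{95} + \frac{1}{3} \cdot 35 = \frac{169}{95} + \frac{35}{3} = \frac{3832}{285}$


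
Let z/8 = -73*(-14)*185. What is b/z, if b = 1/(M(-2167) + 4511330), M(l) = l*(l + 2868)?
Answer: 1/4525977323280 ≈ 2.2095e-13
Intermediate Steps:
M(l) = l*(2868 + l)
z = 1512560 (z = 8*(-73*(-14)*185) = 8*(1022*185) = 8*189070 = 1512560)
b = 1/2992263 (b = 1/(-2167*(2868 - 2167) + 4511330) = 1/(-2167*701 + 4511330) = 1/(-1519067 + 4511330) = 1/2992263 ≈ 3.3420e-7)
b/z = (1/2992263)/1512560 = (1/2992263)*(1/1512560) = 1/4525977323280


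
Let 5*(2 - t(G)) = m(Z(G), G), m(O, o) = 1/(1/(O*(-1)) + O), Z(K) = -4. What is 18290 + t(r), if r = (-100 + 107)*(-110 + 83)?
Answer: 1371904/75 ≈ 18292.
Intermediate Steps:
m(O, o) = 1/(O - 1/O) (m(O, o) = 1/(-1/O + O) = 1/(O - 1/O))
r = -189 (r = 7*(-27) = -189)
t(G) = 154/75 (t(G) = 2 - (-4)/(5*(-1 + (-4)²)) = 2 - (-4)/(5*(-1 + 16)) = 2 - (-4)/(5*15) = 2 - ⅕*(-4/15) = 2 + 4/75 = 154/75)
18290 + t(r) = 18290 + 154/75 = 1371904/75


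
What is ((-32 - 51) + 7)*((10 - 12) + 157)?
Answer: -11780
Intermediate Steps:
((-32 - 51) + 7)*((10 - 12) + 157) = (-83 + 7)*(-2 + 157) = -76*155 = -11780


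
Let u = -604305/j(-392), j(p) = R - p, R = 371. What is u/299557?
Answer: -604305/228561991 ≈ -0.0026439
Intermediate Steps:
j(p) = 371 - p
u = -604305/763 (u = -604305/(371 - 1*(-392)) = -604305/(371 + 392) = -604305/763 ≈ -792.01)
u/299557 = -604305/763/299557 = -604305/763*1/299557 = -604305/228561991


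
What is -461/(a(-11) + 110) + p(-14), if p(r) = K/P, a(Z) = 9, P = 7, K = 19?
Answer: -138/119 ≈ -1.1597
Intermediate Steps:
p(r) = 19/7
-461/(a(-11) + 110) + p(-14) = -461/(9 + 110) + 19/7 = -461/119 + 19/7 = -138/119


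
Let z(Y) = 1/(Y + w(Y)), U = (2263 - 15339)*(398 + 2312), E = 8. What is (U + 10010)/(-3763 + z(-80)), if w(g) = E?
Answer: 2550668400/270937 ≈ 9414.3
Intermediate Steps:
w(g) = 8
U = -35435960 (U = -13076*2710 = -35435960)
z(Y) = 1/(8 + Y) (z(Y) = 1/(Y + 8) = 1/(8 + Y))
(U + 10010)/(-3763 + z(-80)) = (-35435960 + 10010)/(-3763 + 1/(8 - 80)) = -35425950/(-3763 + 1/(-72)) = -35425950/(-3763 - 1/72) = -35425950/(-270937/72) = -35425950*(-72/270937) = 2550668400/270937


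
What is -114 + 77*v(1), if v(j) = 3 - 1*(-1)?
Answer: 194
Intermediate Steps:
v(j) = 4 (v(j) = 3 + 1 = 4)
-114 + 77*v(1) = -114 + 77*4 = -114 + 308 = 194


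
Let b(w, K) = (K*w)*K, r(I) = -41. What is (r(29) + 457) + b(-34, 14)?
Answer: -6248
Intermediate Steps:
b(w, K) = w*K²
(r(29) + 457) + b(-34, 14) = (-41 + 457) - 34*14² = 416 - 34*196 = 416 - 6664 = -6248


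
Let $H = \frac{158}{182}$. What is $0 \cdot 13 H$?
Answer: $0$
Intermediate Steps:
$H = \frac{79}{91}$ ($H = 158 \cdot \frac{1}{182} = \frac{79}{91} \approx 0.86813$)
$0 \cdot 13 H = 0 \cdot 13 \cdot \frac{79}{91} = 0 \cdot \frac{79}{91} = 0$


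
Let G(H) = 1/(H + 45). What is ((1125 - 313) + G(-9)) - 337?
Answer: 17101/36 ≈ 475.03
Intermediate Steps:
G(H) = 1/(45 + H)
((1125 - 313) + G(-9)) - 337 = ((1125 - 313) + 1/(45 - 9)) - 337 = (812 + 1/36) - 337 = 29233/36 - 337 = 17101/36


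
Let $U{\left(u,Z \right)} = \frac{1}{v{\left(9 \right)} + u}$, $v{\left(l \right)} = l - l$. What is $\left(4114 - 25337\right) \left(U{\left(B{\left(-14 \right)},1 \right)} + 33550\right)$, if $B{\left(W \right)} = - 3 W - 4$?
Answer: $- \frac{1424064417}{2} \approx -7.1203 \cdot 10^{8}$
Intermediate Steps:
$B{\left(W \right)} = -4 - 3 W$
$v{\left(l \right)} = 0$
$U{\left(u,Z \right)} = \frac{1}{u}$ ($U{\left(u,Z \right)} = \frac{1}{0 + u} = \frac{1}{u}$)
$\left(4114 - 25337\right) \left(U{\left(B{\left(-14 \right)},1 \right)} + 33550\right) = \left(4114 - 25337\right) \left(\frac{1}{-4 - -42} + 33550\right) = - 21223 \left(\frac{1}{-4 + 42} + 33550\right) = - 21223 \left(\frac{1}{38} + 33550\right) = \left(-21223\right) \frac{1274901}{38} = - \frac{1424064417}{2}$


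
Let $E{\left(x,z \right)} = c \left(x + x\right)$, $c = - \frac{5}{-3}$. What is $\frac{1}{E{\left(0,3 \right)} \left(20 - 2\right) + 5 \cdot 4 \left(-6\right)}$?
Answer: $- \frac{1}{120} \approx -0.0083333$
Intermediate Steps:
$c = \frac{5}{3}$ ($c = \left(-5\right) \left(- \frac{1}{3}\right) = \frac{5}{3} \approx 1.6667$)
$E{\left(x,z \right)} = \frac{10 x}{3}$ ($E{\left(x,z \right)} = \frac{5 \left(x + x\right)}{3} = \frac{5 \cdot 2 x}{3} = \frac{10 x}{3}$)
$\frac{1}{E{\left(0,3 \right)} \left(20 - 2\right) + 5 \cdot 4 \left(-6\right)} = \frac{1}{\frac{10}{3} \cdot 0 \left(20 - 2\right) + 5 \cdot 4 \left(-6\right)} = \frac{1}{0 \left(20 - 2\right) + 20 \left(-6\right)} = \frac{1}{0 \cdot 18 - 120} = \frac{1}{0 - 120} = \frac{1}{-120} = - \frac{1}{120}$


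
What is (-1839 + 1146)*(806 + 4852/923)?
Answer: -518911470/923 ≈ -5.6220e+5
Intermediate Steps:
(-1839 + 1146)*(806 + 4852/923) = -693*(806 + 4852*(1/923)) = -693*(806 + 4852/923) = -693*748790/923 = -518911470/923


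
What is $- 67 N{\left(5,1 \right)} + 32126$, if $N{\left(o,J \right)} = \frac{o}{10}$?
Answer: $\frac{64185}{2} \approx 32093.0$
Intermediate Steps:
$N{\left(o,J \right)} = \frac{o}{10}$ ($N{\left(o,J \right)} = o \frac{1}{10} = \frac{o}{10}$)
$- 67 N{\left(5,1 \right)} + 32126 = - 67 \cdot \frac{1}{10} \cdot 5 + 32126 = \left(-67\right) \frac{1}{2} + 32126 = - \frac{67}{2} + 32126 = \frac{64185}{2}$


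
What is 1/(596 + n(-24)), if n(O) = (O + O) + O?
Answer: 1/524 ≈ 0.0019084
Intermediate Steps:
n(O) = 3*O (n(O) = 2*O + O = 3*O)
1/(596 + n(-24)) = 1/(596 + 3*(-24)) = 1/(596 - 72) = 1/524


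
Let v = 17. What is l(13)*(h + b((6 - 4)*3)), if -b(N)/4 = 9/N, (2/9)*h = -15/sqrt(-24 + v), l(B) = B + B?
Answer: -156 + 1755*I*sqrt(7)/7 ≈ -156.0 + 663.33*I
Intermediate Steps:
l(B) = 2*B
h = 135*I*sqrt(7)/14 (h = 9*(-15/sqrt(-24 + 17))/2 = 9*(-15*(-I*sqrt(7)/7))/2 = 9*(-(-15)*I*sqrt(7)/7)/2 = 9*(15*I*sqrt(7)/7)/2 = 135*I*sqrt(7)/14 ≈ 25.513*I)
b(N) = -36/N
l(13)*(h + b((6 - 4)*3)) = (2*13)*(135*I*sqrt(7)/14 - 36*1/(3*(6 - 4))) = 26*(135*I*sqrt(7)/14 - 36/(2*3)) = 26*(135*I*sqrt(7)/14 - 36/6) = 26*(135*I*sqrt(7)/14 - 36*1/6) = 26*(135*I*sqrt(7)/14 - 6) = 26*(-6 + 135*I*sqrt(7)/14) = -156 + 1755*I*sqrt(7)/7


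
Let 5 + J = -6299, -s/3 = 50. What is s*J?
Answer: 945600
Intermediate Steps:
s = -150 (s = -3*50 = -150)
J = -6304 (J = -5 - 6299 = -6304)
s*J = -150*(-6304) = 945600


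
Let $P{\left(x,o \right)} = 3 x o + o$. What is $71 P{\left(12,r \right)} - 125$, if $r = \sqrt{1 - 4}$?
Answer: $-125 + 2627 i \sqrt{3} \approx -125.0 + 4550.1 i$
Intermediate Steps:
$r = i \sqrt{3}$ ($r = \sqrt{-3} = i \sqrt{3} \approx 1.732 i$)
$P{\left(x,o \right)} = o + 3 o x$ ($P{\left(x,o \right)} = 3 o x + o = o + 3 o x$)
$71 P{\left(12,r \right)} - 125 = 71 i \sqrt{3} \left(1 + 3 \cdot 12\right) - 125 = 71 i \sqrt{3} \left(1 + 36\right) - 125 = 71 i \sqrt{3} \cdot 37 - 125 = 71 \cdot 37 i \sqrt{3} - 125 = 2627 i \sqrt{3} - 125 = -125 + 2627 i \sqrt{3}$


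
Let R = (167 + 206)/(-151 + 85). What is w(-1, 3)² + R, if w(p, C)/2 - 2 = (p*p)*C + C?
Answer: 16523/66 ≈ 250.35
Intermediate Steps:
w(p, C) = 4 + 2*C + 2*C*p² (w(p, C) = 4 + 2*((p*p)*C + C) = 4 + 2*(p²*C + C) = 4 + 2*(C*p² + C) = 4 + 2*(C + C*p²) = 4 + (2*C + 2*C*p²) = 4 + 2*C + 2*C*p²)
R = -373/66 (R = 373/(-66) = 373*(-1/66) = -373/66 ≈ -5.6515)
w(-1, 3)² + R = (4 + 2*3 + 2*3*(-1)²)² - 373/66 = (4 + 6 + 2*3*1)² - 373/66 = (4 + 6 + 6)² - 373/66 = 16² - 373/66 = 256 - 373/66 = 16523/66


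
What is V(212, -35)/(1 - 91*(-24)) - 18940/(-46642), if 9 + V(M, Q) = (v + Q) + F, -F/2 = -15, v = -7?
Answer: 20202209/50956385 ≈ 0.39646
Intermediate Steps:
F = 30 (F = -2*(-15) = 30)
V(M, Q) = 14 + Q (V(M, Q) = -9 + ((-7 + Q) + 30) = -9 + (23 + Q) = 14 + Q)
V(212, -35)/(1 - 91*(-24)) - 18940/(-46642) = (14 - 35)/(1 - 91*(-24)) - 18940/(-46642) = -21/(1 + 2184) - 18940*(-1/46642) = -21/2185 + 9470/23321 = 20202209/50956385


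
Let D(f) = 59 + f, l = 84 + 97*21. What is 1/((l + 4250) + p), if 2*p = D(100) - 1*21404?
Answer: -2/8503 ≈ -0.00023521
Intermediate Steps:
l = 2121 (l = 84 + 2037 = 2121)
p = -21245/2 (p = ((59 + 100) - 1*21404)/2 = (159 - 21404)/2 = (½)*(-21245) = -21245/2 ≈ -10623.)
1/((l + 4250) + p) = 1/((2121 + 4250) - 21245/2) = 1/(6371 - 21245/2) = 1/(-8503/2) = -2/8503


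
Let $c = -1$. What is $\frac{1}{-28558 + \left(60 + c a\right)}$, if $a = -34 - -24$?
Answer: $- \frac{1}{28488} \approx -3.5102 \cdot 10^{-5}$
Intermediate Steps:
$a = -10$ ($a = -34 + 24 = -10$)
$\frac{1}{-28558 + \left(60 + c a\right)} = \frac{1}{-28558 + \left(60 - -10\right)} = \frac{1}{-28558 + \left(60 + 10\right)} = \frac{1}{-28558 + 70} = \frac{1}{-28488} = - \frac{1}{28488}$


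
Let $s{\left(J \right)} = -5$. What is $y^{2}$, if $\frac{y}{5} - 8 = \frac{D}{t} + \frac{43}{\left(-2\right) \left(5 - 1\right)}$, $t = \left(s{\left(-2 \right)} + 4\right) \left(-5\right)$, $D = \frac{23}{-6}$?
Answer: $\frac{49729}{576} \approx 86.335$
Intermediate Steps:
$D = - \frac{23}{6}$ ($D = 23 \left(- \frac{1}{6}\right) = - \frac{23}{6} \approx -3.8333$)
$t = 5$ ($t = \left(-5 + 4\right) \left(-5\right) = \left(-1\right) \left(-5\right) = 5$)
$y = \frac{223}{24}$ ($y = 40 + 5 \left(- \frac{23}{6 \cdot 5} + \frac{43}{\left(-2\right) \left(5 - 1\right)}\right) = 40 + 5 \left(\left(- \frac{23}{6}\right) \frac{1}{5} + \frac{43}{\left(-2\right) 4}\right) = 40 + 5 \left(- \frac{23}{30} + \frac{43}{-8}\right) = 40 + 5 \left(- \frac{23}{30} + 43 \left(- \frac{1}{8}\right)\right) = 40 + 5 \left(- \frac{23}{30} - \frac{43}{8}\right) = 40 + 5 \left(- \frac{737}{120}\right) = 40 - \frac{737}{24} = \frac{223}{24} \approx 9.2917$)
$y^{2} = \left(\frac{223}{24}\right)^{2} = \frac{49729}{576}$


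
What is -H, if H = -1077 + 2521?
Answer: -1444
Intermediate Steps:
H = 1444
-H = -1*1444 = -1444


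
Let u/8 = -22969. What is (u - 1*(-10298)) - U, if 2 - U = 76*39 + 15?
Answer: -170477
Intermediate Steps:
u = -183752 (u = 8*(-22969) = -183752)
U = -2977 (U = 2 - (76*39 + 15) = 2 - (2964 + 15) = 2 - 1*2979 = 2 - 2979 = -2977)
(u - 1*(-10298)) - U = (-183752 - 1*(-10298)) - 1*(-2977) = (-183752 + 10298) + 2977 = -173454 + 2977 = -170477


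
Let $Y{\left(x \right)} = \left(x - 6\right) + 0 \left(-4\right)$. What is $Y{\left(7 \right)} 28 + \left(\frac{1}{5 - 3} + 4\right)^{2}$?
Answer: $\frac{193}{4} \approx 48.25$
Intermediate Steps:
$Y{\left(x \right)} = -6 + x$ ($Y{\left(x \right)} = \left(x - 6\right) + 0 = \left(-6 + x\right) + 0 = -6 + x$)
$Y{\left(7 \right)} 28 + \left(\frac{1}{5 - 3} + 4\right)^{2} = \left(-6 + 7\right) 28 + \left(\frac{1}{5 - 3} + 4\right)^{2} = 1 \cdot 28 + \left(\frac{1}{2} + 4\right)^{2} = 28 + \left(\frac{1}{2} + 4\right)^{2} = 28 + \left(\frac{9}{2}\right)^{2} = 28 + \frac{81}{4} = \frac{193}{4}$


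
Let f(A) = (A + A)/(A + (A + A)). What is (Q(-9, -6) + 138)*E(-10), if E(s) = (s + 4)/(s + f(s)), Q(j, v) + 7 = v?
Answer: 1125/14 ≈ 80.357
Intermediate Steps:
f(A) = ⅔ (f(A) = (2*A)/(A + 2*A) = (2*A)/((3*A)) = (2*A)*(1/(3*A)) = ⅔)
Q(j, v) = -7 + v
E(s) = (4 + s)/(⅔ + s) (E(s) = (s + 4)/(s + ⅔) = (4 + s)/(⅔ + s))
(Q(-9, -6) + 138)*E(-10) = ((-7 - 6) + 138)*(3*(4 - 10)/(2 + 3*(-10))) = (-13 + 138)*(3*(-6)/(2 - 30)) = 125*(3*(-6)/(-28)) = 125*(3*(-1/28)*(-6)) = 125*(9/14) = 1125/14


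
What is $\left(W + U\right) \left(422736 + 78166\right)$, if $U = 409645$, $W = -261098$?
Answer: $74407489394$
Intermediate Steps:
$\left(W + U\right) \left(422736 + 78166\right) = \left(-261098 + 409645\right) \left(422736 + 78166\right) = 148547 \cdot 500902 = 74407489394$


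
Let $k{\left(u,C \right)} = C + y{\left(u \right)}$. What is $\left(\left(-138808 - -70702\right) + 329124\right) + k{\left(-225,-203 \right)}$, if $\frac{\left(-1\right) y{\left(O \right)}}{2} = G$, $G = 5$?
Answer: $260805$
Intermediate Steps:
$y{\left(O \right)} = -10$ ($y{\left(O \right)} = \left(-2\right) 5 = -10$)
$k{\left(u,C \right)} = -10 + C$ ($k{\left(u,C \right)} = C - 10 = -10 + C$)
$\left(\left(-138808 - -70702\right) + 329124\right) + k{\left(-225,-203 \right)} = \left(\left(-138808 - -70702\right) + 329124\right) - 213 = \left(\left(-138808 + 70702\right) + 329124\right) - 213 = \left(-68106 + 329124\right) - 213 = 261018 - 213 = 260805$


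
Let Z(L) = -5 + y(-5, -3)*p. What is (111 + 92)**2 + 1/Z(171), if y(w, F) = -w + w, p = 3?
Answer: 206044/5 ≈ 41209.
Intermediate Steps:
y(w, F) = 0
Z(L) = -5 (Z(L) = -5 + 0*3 = -5 + 0 = -5)
(111 + 92)**2 + 1/Z(171) = (111 + 92)**2 + 1/(-5) = 203**2 - 1/5 = 41209 - 1/5 = 206044/5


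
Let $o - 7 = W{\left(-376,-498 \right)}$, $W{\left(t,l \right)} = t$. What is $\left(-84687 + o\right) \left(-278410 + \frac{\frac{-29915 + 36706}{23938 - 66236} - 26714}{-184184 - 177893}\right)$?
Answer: $\frac{181334502706401750816}{7657566473} \approx 2.368 \cdot 10^{10}$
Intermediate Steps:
$o = -369$ ($o = 7 - 376 = -369$)
$\left(-84687 + o\right) \left(-278410 + \frac{\frac{-29915 + 36706}{23938 - 66236} - 26714}{-184184 - 177893}\right) = \left(-84687 - 369\right) \left(-278410 + \frac{\frac{-29915 + 36706}{23938 - 66236} - 26714}{-184184 - 177893}\right) = - 85056 \left(-278410 + \frac{\frac{6791}{-42298} - 26714}{-362077}\right) = - 85056 \left(-278410 + \left(6791 \left(- \frac{1}{42298}\right) - 26714\right) \left(- \frac{1}{362077}\right)\right) = - 85056 \left(-278410 + \left(- \frac{6791}{42298} - 26714\right) \left(- \frac{1}{362077}\right)\right) = - 85056 \left(-278410 - - \frac{1129955563}{15315132946}\right) = - 85056 \left(-278410 + \frac{1129955563}{15315132946}\right) = \left(-85056\right) \left(- \frac{4263885033540297}{15315132946}\right) = \frac{181334502706401750816}{7657566473}$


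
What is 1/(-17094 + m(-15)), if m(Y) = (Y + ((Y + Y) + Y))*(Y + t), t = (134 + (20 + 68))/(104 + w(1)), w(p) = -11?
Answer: -31/506454 ≈ -6.1210e-5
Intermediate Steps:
t = 74/31 (t = (134 + (20 + 68))/(104 - 11) = (134 + 88)/93 = 222*(1/93) = 74/31 ≈ 2.3871)
m(Y) = 4*Y*(74/31 + Y) (m(Y) = (Y + ((Y + Y) + Y))*(Y + 74/31) = (Y + (2*Y + Y))*(74/31 + Y) = (Y + 3*Y)*(74/31 + Y) = (4*Y)*(74/31 + Y) = 4*Y*(74/31 + Y))
1/(-17094 + m(-15)) = 1/(-17094 + (4/31)*(-15)*(74 + 31*(-15))) = 1/(-17094 + (4/31)*(-15)*(74 - 465)) = 1/(-17094 + (4/31)*(-15)*(-391)) = 1/(-17094 + 23460/31) = 1/(-506454/31) = -31/506454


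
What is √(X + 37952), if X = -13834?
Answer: √24118 ≈ 155.30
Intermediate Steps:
√(X + 37952) = √(-13834 + 37952) = √24118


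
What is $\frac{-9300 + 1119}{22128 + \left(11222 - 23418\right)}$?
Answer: $- \frac{8181}{9932} \approx -0.8237$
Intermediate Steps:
$\frac{-9300 + 1119}{22128 + \left(11222 - 23418\right)} = - \frac{8181}{22128 + \left(11222 - 23418\right)} = - \frac{8181}{22128 - 12196} = - \frac{8181}{9932}$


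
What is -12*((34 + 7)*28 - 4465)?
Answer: 39804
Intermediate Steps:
-12*((34 + 7)*28 - 4465) = -12*(41*28 - 4465) = -12*(1148 - 4465) = -12*(-3317) = 39804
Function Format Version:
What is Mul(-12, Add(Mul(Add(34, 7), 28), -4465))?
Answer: 39804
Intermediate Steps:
Mul(-12, Add(Mul(Add(34, 7), 28), -4465)) = Mul(-12, Add(Mul(41, 28), -4465)) = Mul(-12, Add(1148, -4465)) = Mul(-12, -3317) = 39804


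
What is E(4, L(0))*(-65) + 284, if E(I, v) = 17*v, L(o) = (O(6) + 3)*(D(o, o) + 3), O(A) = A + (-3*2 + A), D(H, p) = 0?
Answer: -29551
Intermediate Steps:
O(A) = -6 + 2*A (O(A) = A + (-6 + A) = -6 + 2*A)
L(o) = 27 (L(o) = ((-6 + 2*6) + 3)*(0 + 3) = ((-6 + 12) + 3)*3 = (6 + 3)*3 = 9*3 = 27)
E(4, L(0))*(-65) + 284 = (17*27)*(-65) + 284 = 459*(-65) + 284 = -29835 + 284 = -29551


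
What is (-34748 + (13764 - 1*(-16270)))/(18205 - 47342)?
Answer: 4714/29137 ≈ 0.16179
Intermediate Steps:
(-34748 + (13764 - 1*(-16270)))/(18205 - 47342) = (-34748 + (13764 + 16270))/(-29137) = (-34748 + 30034)*(-1/29137) = -4714*(-1/29137) = 4714/29137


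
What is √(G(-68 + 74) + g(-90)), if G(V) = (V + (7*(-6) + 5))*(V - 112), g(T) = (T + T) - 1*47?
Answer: √3059 ≈ 55.308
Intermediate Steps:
g(T) = -47 + 2*T (g(T) = 2*T - 47 = -47 + 2*T)
G(V) = (-112 + V)*(-37 + V) (G(V) = (V + (-42 + 5))*(-112 + V) = (V - 37)*(-112 + V) = (-37 + V)*(-112 + V) = (-112 + V)*(-37 + V))
√(G(-68 + 74) + g(-90)) = √((4144 + (-68 + 74)² - 149*(-68 + 74)) + (-47 + 2*(-90))) = √((4144 + 6² - 149*6) + (-47 - 180)) = √((4144 + 36 - 894) - 227) = √(3286 - 227) = √3059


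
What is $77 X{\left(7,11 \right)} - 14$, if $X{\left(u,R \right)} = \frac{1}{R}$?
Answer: $-7$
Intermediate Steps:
$77 X{\left(7,11 \right)} - 14 = \frac{77}{11} - 14 = 77 \cdot \frac{1}{11} - 14 = 7 - 14 = -7$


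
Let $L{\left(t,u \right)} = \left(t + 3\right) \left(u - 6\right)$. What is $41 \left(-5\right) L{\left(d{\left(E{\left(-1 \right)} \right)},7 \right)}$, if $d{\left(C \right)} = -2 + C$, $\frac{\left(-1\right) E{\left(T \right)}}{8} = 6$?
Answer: $9635$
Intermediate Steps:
$E{\left(T \right)} = -48$ ($E{\left(T \right)} = \left(-8\right) 6 = -48$)
$L{\left(t,u \right)} = \left(-6 + u\right) \left(3 + t\right)$ ($L{\left(t,u \right)} = \left(3 + t\right) \left(-6 + u\right) = \left(-6 + u\right) \left(3 + t\right)$)
$41 \left(-5\right) L{\left(d{\left(E{\left(-1 \right)} \right)},7 \right)} = 41 \left(-5\right) \left(-18 - 6 \left(-2 - 48\right) + 3 \cdot 7 + \left(-2 - 48\right) 7\right) = - 205 \left(-18 - -300 + 21 - 350\right) = - 205 \left(-18 + 300 + 21 - 350\right) = \left(-205\right) \left(-47\right) = 9635$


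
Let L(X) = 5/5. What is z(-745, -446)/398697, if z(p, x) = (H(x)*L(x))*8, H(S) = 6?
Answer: 16/132899 ≈ 0.00012039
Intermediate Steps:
L(X) = 1 (L(X) = 5*(⅕) = 1)
z(p, x) = 48 (z(p, x) = (6*1)*8 = 6*8 = 48)
z(-745, -446)/398697 = 48/398697 = 48*(1/398697) = 16/132899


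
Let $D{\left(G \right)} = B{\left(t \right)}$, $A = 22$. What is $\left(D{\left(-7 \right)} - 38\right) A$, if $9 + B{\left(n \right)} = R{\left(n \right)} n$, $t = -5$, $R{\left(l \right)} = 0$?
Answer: $-1034$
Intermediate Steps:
$B{\left(n \right)} = -9$ ($B{\left(n \right)} = -9 + 0 n = -9 + 0 = -9$)
$D{\left(G \right)} = -9$
$\left(D{\left(-7 \right)} - 38\right) A = \left(-9 - 38\right) 22 = \left(-47\right) 22 = -1034$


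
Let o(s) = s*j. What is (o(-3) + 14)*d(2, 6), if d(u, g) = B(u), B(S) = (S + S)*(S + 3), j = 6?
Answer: -80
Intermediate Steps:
B(S) = 2*S*(3 + S) (B(S) = (2*S)*(3 + S) = 2*S*(3 + S))
d(u, g) = 2*u*(3 + u)
o(s) = 6*s (o(s) = s*6 = 6*s)
(o(-3) + 14)*d(2, 6) = (6*(-3) + 14)*(2*2*(3 + 2)) = (-18 + 14)*(2*2*5) = -4*20 = -80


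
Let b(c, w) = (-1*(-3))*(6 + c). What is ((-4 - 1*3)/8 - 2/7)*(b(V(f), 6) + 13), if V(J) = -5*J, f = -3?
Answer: -1235/14 ≈ -88.214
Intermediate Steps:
b(c, w) = 18 + 3*c (b(c, w) = 3*(6 + c) = 18 + 3*c)
((-4 - 1*3)/8 - 2/7)*(b(V(f), 6) + 13) = ((-4 - 1*3)/8 - 2/7)*((18 + 3*(-5*(-3))) + 13) = ((-4 - 3)*(⅛) - 2*⅐)*((18 + 3*15) + 13) = (-7*⅛ - 2/7)*((18 + 45) + 13) = (-7/8 - 2/7)*(63 + 13) = -65/56*76 = -1235/14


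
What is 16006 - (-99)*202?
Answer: 36004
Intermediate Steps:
16006 - (-99)*202 = 16006 - 1*(-19998) = 16006 + 19998 = 36004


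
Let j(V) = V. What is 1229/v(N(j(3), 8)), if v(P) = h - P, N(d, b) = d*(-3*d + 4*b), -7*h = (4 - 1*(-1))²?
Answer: -8603/508 ≈ -16.935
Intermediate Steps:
h = -25/7 (h = -(4 - 1*(-1))²/7 = -(4 + 1)²/7 = -⅐*5² = -⅐*25 = -25/7 ≈ -3.5714)
v(P) = -25/7 - P
1229/v(N(j(3), 8)) = 1229/(-25/7 - 3*(-3*3 + 4*8)) = 1229/(-25/7 - 3*(-9 + 32)) = 1229/(-25/7 - 3*23) = 1229/(-25/7 - 1*69) = 1229/(-25/7 - 69) = 1229/(-508/7) = 1229*(-7/508) = -8603/508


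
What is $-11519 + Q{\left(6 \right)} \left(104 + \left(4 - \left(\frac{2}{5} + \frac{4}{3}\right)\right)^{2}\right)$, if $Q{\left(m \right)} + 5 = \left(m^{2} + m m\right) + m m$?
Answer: $- \frac{62507}{225} \approx -277.81$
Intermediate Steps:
$Q{\left(m \right)} = -5 + 3 m^{2}$ ($Q{\left(m \right)} = -5 + \left(\left(m^{2} + m m\right) + m m\right) = -5 + \left(\left(m^{2} + m^{2}\right) + m^{2}\right) = -5 + \left(2 m^{2} + m^{2}\right) = -5 + 3 m^{2}$)
$-11519 + Q{\left(6 \right)} \left(104 + \left(4 - \left(\frac{2}{5} + \frac{4}{3}\right)\right)^{2}\right) = -11519 + \left(-5 + 3 \cdot 6^{2}\right) \left(104 + \left(4 - \left(\frac{2}{5} + \frac{4}{3}\right)\right)^{2}\right) = -11519 + \left(-5 + 3 \cdot 36\right) \left(104 + \left(4 - \frac{26}{15}\right)^{2}\right) = -11519 + \left(-5 + 108\right) \left(104 + \left(4 - \frac{26}{15}\right)^{2}\right) = -11519 + 103 \left(104 + \left(4 - \frac{26}{15}\right)^{2}\right) = -11519 + 103 \left(104 + \left(\frac{34}{15}\right)^{2}\right) = -11519 + 103 \left(104 + \frac{1156}{225}\right) = -11519 + 103 \cdot \frac{24556}{225} = -11519 + \frac{2529268}{225} = - \frac{62507}{225}$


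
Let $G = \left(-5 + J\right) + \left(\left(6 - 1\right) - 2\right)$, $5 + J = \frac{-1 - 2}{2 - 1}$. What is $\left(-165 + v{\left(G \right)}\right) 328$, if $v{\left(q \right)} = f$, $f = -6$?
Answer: $-56088$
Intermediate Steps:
$J = -8$ ($J = -5 + \frac{-1 - 2}{2 - 1} = -5 - \frac{3}{1} = -5 - 3 = -8$)
$G = -10$ ($G = \left(-5 - 8\right) + \left(\left(6 - 1\right) - 2\right) = -13 + \left(5 - 2\right) = -13 + 3 = -10$)
$v{\left(q \right)} = -6$
$\left(-165 + v{\left(G \right)}\right) 328 = \left(-165 - 6\right) 328 = \left(-171\right) 328 = -56088$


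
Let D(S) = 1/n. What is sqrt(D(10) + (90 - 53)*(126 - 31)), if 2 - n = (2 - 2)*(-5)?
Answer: sqrt(14062)/2 ≈ 59.292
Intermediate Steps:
n = 2 (n = 2 - (2 - 2)*(-5) = 2 - 0*(-5) = 2 - 1*0 = 2 + 0 = 2)
D(S) = 1/2
sqrt(D(10) + (90 - 53)*(126 - 31)) = sqrt(1/2 + (90 - 53)*(126 - 31)) = sqrt(1/2 + 37*95) = sqrt(1/2 + 3515) = sqrt(7031/2) = sqrt(14062)/2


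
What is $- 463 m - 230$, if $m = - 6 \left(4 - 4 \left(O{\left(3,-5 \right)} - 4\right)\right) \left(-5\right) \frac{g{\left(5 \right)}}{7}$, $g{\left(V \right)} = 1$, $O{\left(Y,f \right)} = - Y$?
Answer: $- \frac{446090}{7} \approx -63727.0$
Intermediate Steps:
$m = \frac{960}{7}$ ($m = - 6 \left(4 - 4 \left(\left(-1\right) 3 - 4\right)\right) \left(-5\right) 1 \cdot \frac{1}{7} = - 6 \left(4 - 4 \left(-3 - 4\right)\right) \left(-5\right) 1 \cdot \frac{1}{7} = - 6 \left(4 - -28\right) \left(-5\right) \frac{1}{7} = - 6 \left(4 + 28\right) \left(-5\right) \frac{1}{7} = - 6 \cdot 32 \left(-5\right) \frac{1}{7} = \left(-6\right) \left(-160\right) \frac{1}{7} = 960 \cdot \frac{1}{7} = \frac{960}{7} \approx 137.14$)
$- 463 m - 230 = \left(-463\right) \frac{960}{7} - 230 = - \frac{444480}{7} - 230 = - \frac{446090}{7}$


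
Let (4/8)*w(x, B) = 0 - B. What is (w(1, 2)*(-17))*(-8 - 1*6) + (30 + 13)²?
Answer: 897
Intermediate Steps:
w(x, B) = -2*B (w(x, B) = 2*(0 - B) = 2*(-B) = -2*B)
(w(1, 2)*(-17))*(-8 - 1*6) + (30 + 13)² = (-2*2*(-17))*(-8 - 1*6) + (30 + 13)² = (-4*(-17))*(-8 - 6) + 43² = 68*(-14) + 1849 = -952 + 1849 = 897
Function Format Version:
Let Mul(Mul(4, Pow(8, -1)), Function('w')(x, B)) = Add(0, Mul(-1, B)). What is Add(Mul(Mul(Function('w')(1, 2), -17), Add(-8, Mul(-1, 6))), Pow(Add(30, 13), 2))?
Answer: 897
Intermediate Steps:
Function('w')(x, B) = Mul(-2, B) (Function('w')(x, B) = Mul(2, Add(0, Mul(-1, B))) = Mul(2, Mul(-1, B)) = Mul(-2, B))
Add(Mul(Mul(Function('w')(1, 2), -17), Add(-8, Mul(-1, 6))), Pow(Add(30, 13), 2)) = Add(Mul(Mul(Mul(-2, 2), -17), Add(-8, Mul(-1, 6))), Pow(Add(30, 13), 2)) = Add(Mul(Mul(-4, -17), Add(-8, -6)), Pow(43, 2)) = Add(Mul(68, -14), 1849) = Add(-952, 1849) = 897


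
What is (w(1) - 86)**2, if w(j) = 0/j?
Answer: 7396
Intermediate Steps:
w(j) = 0
(w(1) - 86)**2 = (0 - 86)**2 = (-86)**2 = 7396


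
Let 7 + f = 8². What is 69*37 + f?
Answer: 2610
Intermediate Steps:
f = 57 (f = -7 + 8² = -7 + 64 = 57)
69*37 + f = 69*37 + 57 = 2553 + 57 = 2610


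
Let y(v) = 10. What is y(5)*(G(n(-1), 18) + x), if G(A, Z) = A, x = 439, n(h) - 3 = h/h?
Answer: 4430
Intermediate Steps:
n(h) = 4 (n(h) = 3 + h/h = 3 + 1 = 4)
y(5)*(G(n(-1), 18) + x) = 10*(4 + 439) = 10*443 = 4430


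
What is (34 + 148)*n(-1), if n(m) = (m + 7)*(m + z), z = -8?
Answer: -9828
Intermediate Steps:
n(m) = (-8 + m)*(7 + m) (n(m) = (m + 7)*(m - 8) = (7 + m)*(-8 + m) = (-8 + m)*(7 + m))
(34 + 148)*n(-1) = (34 + 148)*(-56 + (-1)² - 1*(-1)) = 182*(-56 + 1 + 1) = 182*(-54) = -9828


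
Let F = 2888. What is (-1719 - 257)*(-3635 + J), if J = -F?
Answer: 12889448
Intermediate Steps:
J = -2888 (J = -1*2888 = -2888)
(-1719 - 257)*(-3635 + J) = (-1719 - 257)*(-3635 - 2888) = -1976*(-6523) = 12889448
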